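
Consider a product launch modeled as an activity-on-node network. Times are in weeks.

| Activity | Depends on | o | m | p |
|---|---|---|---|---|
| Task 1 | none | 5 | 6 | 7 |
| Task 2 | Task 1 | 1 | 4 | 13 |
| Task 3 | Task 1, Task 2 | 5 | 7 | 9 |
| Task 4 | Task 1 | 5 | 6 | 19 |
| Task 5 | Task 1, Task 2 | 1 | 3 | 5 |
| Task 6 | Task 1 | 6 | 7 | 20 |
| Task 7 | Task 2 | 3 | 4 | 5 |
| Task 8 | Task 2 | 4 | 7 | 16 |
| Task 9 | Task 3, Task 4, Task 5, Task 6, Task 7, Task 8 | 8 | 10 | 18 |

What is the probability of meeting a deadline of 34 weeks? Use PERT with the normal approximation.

te_Task 1 = (5 + 4·6 + 7)/6 = 36/6 = 6; σ²_Task 1 = ((7−5)/6)² = 0.111
te_Task 2 = (1 + 4·4 + 13)/6 = 30/6 = 5; σ²_Task 2 = ((13−1)/6)² = 4.000
te_Task 3 = (5 + 4·7 + 9)/6 = 42/6 = 7; σ²_Task 3 = ((9−5)/6)² = 0.444
te_Task 4 = (5 + 4·6 + 19)/6 = 48/6 = 8; σ²_Task 4 = ((19−5)/6)² = 5.444
te_Task 5 = (1 + 4·3 + 5)/6 = 18/6 = 3; σ²_Task 5 = ((5−1)/6)² = 0.444
te_Task 6 = (6 + 4·7 + 20)/6 = 54/6 = 9; σ²_Task 6 = ((20−6)/6)² = 5.444
te_Task 7 = (3 + 4·4 + 5)/6 = 24/6 = 4; σ²_Task 7 = ((5−3)/6)² = 0.111
te_Task 8 = (4 + 4·7 + 16)/6 = 48/6 = 8; σ²_Task 8 = ((16−4)/6)² = 4.000
te_Task 9 = (8 + 4·10 + 18)/6 = 66/6 = 11; σ²_Task 9 = ((18−8)/6)² = 2.778

Forward pass:
ES_Task 1 = 0; EF_Task 1 = 6
ES_Task 2 = 6; EF_Task 2 = 6+5 = 11
ES_Task 3 = max(EF_Task 1=6, EF_Task 2=11) = 11; EF_Task 3 = 11+7 = 18
ES_Task 4 = 6; EF_Task 4 = 6+8 = 14
ES_Task 5 = max(EF_Task 1=6, EF_Task 2=11) = 11; EF_Task 5 = 11+3 = 14
ES_Task 6 = 6; EF_Task 6 = 6+9 = 15
ES_Task 7 = 11; EF_Task 7 = 11+4 = 15
ES_Task 8 = 11; EF_Task 8 = 11+8 = 19
ES_Task 9 = max(EF_Task 3=18, EF_Task 4=14, EF_Task 5=14, EF_Task 6=15, EF_Task 7=15, EF_Task 8=19) = 19; EF_Task 9 = 19+11 = 30
Expected project duration μ = 30 weeks. Critical path: Task 1 → Task 2 → Task 8 → Task 9.

Variance along critical path = 0.111 + 4.000 + 4.000 + 2.778 = 10.889; σ = √10.889 = 3.300 weeks.
Z = (34 − 30) / 3.300 = 1.212
P(T ≤ 34) = Φ(1.212) ≈ 0.887

0.887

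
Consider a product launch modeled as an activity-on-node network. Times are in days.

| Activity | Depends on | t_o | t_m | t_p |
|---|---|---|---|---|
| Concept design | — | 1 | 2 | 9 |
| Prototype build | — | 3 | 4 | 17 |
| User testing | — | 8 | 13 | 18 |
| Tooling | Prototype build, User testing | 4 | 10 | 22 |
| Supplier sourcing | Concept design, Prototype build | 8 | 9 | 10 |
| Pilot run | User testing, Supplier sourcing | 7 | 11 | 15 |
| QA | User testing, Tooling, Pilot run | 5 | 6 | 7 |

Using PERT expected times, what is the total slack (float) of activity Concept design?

3 days

te_Concept design = (1 + 4·2 + 9)/6 = 18/6 = 3
te_Prototype build = (3 + 4·4 + 17)/6 = 36/6 = 6
te_User testing = (8 + 4·13 + 18)/6 = 78/6 = 13
te_Tooling = (4 + 4·10 + 22)/6 = 66/6 = 11
te_Supplier sourcing = (8 + 4·9 + 10)/6 = 54/6 = 9
te_Pilot run = (7 + 4·11 + 15)/6 = 66/6 = 11
te_QA = (5 + 4·6 + 7)/6 = 36/6 = 6

Forward pass:
ES_Concept design = 0; EF_Concept design = 3
ES_Prototype build = 0; EF_Prototype build = 6
ES_User testing = 0; EF_User testing = 13
ES_Tooling = max(EF_Prototype build=6, EF_User testing=13) = 13; EF_Tooling = 13+11 = 24
ES_Supplier sourcing = max(EF_Concept design=3, EF_Prototype build=6) = 6; EF_Supplier sourcing = 6+9 = 15
ES_Pilot run = max(EF_User testing=13, EF_Supplier sourcing=15) = 15; EF_Pilot run = 15+11 = 26
ES_QA = max(EF_User testing=13, EF_Tooling=24, EF_Pilot run=26) = 26; EF_QA = 26+6 = 32
Expected project duration μ = 32 days. Critical path: Prototype build → Supplier sourcing → Pilot run → QA.

Backward pass:
LF_QA = 32; LS_QA = 32−6 = 26
LF_Pilot run = LS_QA = 26; LS_Pilot run = 26−11 = 15
LF_Supplier sourcing = LS_Pilot run = 15; LS_Supplier sourcing = 15−9 = 6
LF_Tooling = LS_QA = 26; LS_Tooling = 26−11 = 15
LF_User testing = min(LS_Tooling=15, LS_Pilot run=15, LS_QA=26) = 15; LS_User testing = 15−13 = 2
LF_Prototype build = min(LS_Tooling=15, LS_Supplier sourcing=6) = 6; LS_Prototype build = 6−6 = 0
LF_Concept design = LS_Supplier sourcing = 6; LS_Concept design = 6−3 = 3
Slack_Concept design = LS_Concept design − ES_Concept design = 3 − 0 = 3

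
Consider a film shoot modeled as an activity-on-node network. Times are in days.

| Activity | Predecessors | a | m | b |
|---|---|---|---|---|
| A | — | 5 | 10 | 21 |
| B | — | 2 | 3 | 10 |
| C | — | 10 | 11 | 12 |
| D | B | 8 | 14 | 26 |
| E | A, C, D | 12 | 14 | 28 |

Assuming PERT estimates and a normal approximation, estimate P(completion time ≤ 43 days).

te_A = (5 + 4·10 + 21)/6 = 66/6 = 11; σ²_A = ((21−5)/6)² = 7.111
te_B = (2 + 4·3 + 10)/6 = 24/6 = 4; σ²_B = ((10−2)/6)² = 1.778
te_C = (10 + 4·11 + 12)/6 = 66/6 = 11; σ²_C = ((12−10)/6)² = 0.111
te_D = (8 + 4·14 + 26)/6 = 90/6 = 15; σ²_D = ((26−8)/6)² = 9.000
te_E = (12 + 4·14 + 28)/6 = 96/6 = 16; σ²_E = ((28−12)/6)² = 7.111

Forward pass:
ES_A = 0; EF_A = 11
ES_B = 0; EF_B = 4
ES_C = 0; EF_C = 11
ES_D = 4; EF_D = 4+15 = 19
ES_E = max(EF_A=11, EF_C=11, EF_D=19) = 19; EF_E = 19+16 = 35
Expected project duration μ = 35 days. Critical path: B → D → E.

Variance along critical path = 1.778 + 9.000 + 7.111 = 17.889; σ = √17.889 = 4.230 days.
Z = (43 − 35) / 4.230 = 1.891
P(T ≤ 43) = Φ(1.891) ≈ 0.971

0.971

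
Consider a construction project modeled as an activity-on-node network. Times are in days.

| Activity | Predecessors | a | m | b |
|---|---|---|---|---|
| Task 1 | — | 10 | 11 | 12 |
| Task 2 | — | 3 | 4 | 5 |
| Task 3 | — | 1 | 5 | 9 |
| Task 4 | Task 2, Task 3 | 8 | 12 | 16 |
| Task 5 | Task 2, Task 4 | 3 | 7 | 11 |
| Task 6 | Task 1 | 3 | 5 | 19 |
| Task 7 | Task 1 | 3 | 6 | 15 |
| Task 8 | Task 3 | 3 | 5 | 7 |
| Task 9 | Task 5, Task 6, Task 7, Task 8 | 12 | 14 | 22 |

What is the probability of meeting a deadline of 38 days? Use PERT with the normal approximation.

te_Task 1 = (10 + 4·11 + 12)/6 = 66/6 = 11; σ²_Task 1 = ((12−10)/6)² = 0.111
te_Task 2 = (3 + 4·4 + 5)/6 = 24/6 = 4; σ²_Task 2 = ((5−3)/6)² = 0.111
te_Task 3 = (1 + 4·5 + 9)/6 = 30/6 = 5; σ²_Task 3 = ((9−1)/6)² = 1.778
te_Task 4 = (8 + 4·12 + 16)/6 = 72/6 = 12; σ²_Task 4 = ((16−8)/6)² = 1.778
te_Task 5 = (3 + 4·7 + 11)/6 = 42/6 = 7; σ²_Task 5 = ((11−3)/6)² = 1.778
te_Task 6 = (3 + 4·5 + 19)/6 = 42/6 = 7; σ²_Task 6 = ((19−3)/6)² = 7.111
te_Task 7 = (3 + 4·6 + 15)/6 = 42/6 = 7; σ²_Task 7 = ((15−3)/6)² = 4.000
te_Task 8 = (3 + 4·5 + 7)/6 = 30/6 = 5; σ²_Task 8 = ((7−3)/6)² = 0.444
te_Task 9 = (12 + 4·14 + 22)/6 = 90/6 = 15; σ²_Task 9 = ((22−12)/6)² = 2.778

Forward pass:
ES_Task 1 = 0; EF_Task 1 = 11
ES_Task 2 = 0; EF_Task 2 = 4
ES_Task 3 = 0; EF_Task 3 = 5
ES_Task 4 = max(EF_Task 2=4, EF_Task 3=5) = 5; EF_Task 4 = 5+12 = 17
ES_Task 5 = max(EF_Task 2=4, EF_Task 4=17) = 17; EF_Task 5 = 17+7 = 24
ES_Task 6 = 11; EF_Task 6 = 11+7 = 18
ES_Task 7 = 11; EF_Task 7 = 11+7 = 18
ES_Task 8 = 5; EF_Task 8 = 5+5 = 10
ES_Task 9 = max(EF_Task 5=24, EF_Task 6=18, EF_Task 7=18, EF_Task 8=10) = 24; EF_Task 9 = 24+15 = 39
Expected project duration μ = 39 days. Critical path: Task 3 → Task 4 → Task 5 → Task 9.

Variance along critical path = 1.778 + 1.778 + 1.778 + 2.778 = 8.111; σ = √8.111 = 2.848 days.
Z = (38 − 39) / 2.848 = -0.351
P(T ≤ 38) = Φ(-0.351) ≈ 0.363

0.363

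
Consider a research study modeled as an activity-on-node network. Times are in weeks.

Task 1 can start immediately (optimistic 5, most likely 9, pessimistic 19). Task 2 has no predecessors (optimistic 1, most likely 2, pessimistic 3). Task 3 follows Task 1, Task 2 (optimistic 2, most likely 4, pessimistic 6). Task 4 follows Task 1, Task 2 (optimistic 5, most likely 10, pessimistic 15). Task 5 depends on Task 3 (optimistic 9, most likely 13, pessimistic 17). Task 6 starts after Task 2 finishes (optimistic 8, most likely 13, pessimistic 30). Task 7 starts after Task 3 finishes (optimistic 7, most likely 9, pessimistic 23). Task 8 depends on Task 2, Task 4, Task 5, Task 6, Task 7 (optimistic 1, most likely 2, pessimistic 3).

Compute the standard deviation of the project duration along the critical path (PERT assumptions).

te_Task 1 = (5 + 4·9 + 19)/6 = 60/6 = 10; σ²_Task 1 = ((19−5)/6)² = 5.444
te_Task 2 = (1 + 4·2 + 3)/6 = 12/6 = 2; σ²_Task 2 = ((3−1)/6)² = 0.111
te_Task 3 = (2 + 4·4 + 6)/6 = 24/6 = 4; σ²_Task 3 = ((6−2)/6)² = 0.444
te_Task 4 = (5 + 4·10 + 15)/6 = 60/6 = 10; σ²_Task 4 = ((15−5)/6)² = 2.778
te_Task 5 = (9 + 4·13 + 17)/6 = 78/6 = 13; σ²_Task 5 = ((17−9)/6)² = 1.778
te_Task 6 = (8 + 4·13 + 30)/6 = 90/6 = 15; σ²_Task 6 = ((30−8)/6)² = 13.444
te_Task 7 = (7 + 4·9 + 23)/6 = 66/6 = 11; σ²_Task 7 = ((23−7)/6)² = 7.111
te_Task 8 = (1 + 4·2 + 3)/6 = 12/6 = 2; σ²_Task 8 = ((3−1)/6)² = 0.111

Forward pass:
ES_Task 1 = 0; EF_Task 1 = 10
ES_Task 2 = 0; EF_Task 2 = 2
ES_Task 3 = max(EF_Task 1=10, EF_Task 2=2) = 10; EF_Task 3 = 10+4 = 14
ES_Task 4 = max(EF_Task 1=10, EF_Task 2=2) = 10; EF_Task 4 = 10+10 = 20
ES_Task 5 = 14; EF_Task 5 = 14+13 = 27
ES_Task 6 = 2; EF_Task 6 = 2+15 = 17
ES_Task 7 = 14; EF_Task 7 = 14+11 = 25
ES_Task 8 = max(EF_Task 2=2, EF_Task 4=20, EF_Task 5=27, EF_Task 6=17, EF_Task 7=25) = 27; EF_Task 8 = 27+2 = 29
Expected project duration μ = 29 weeks. Critical path: Task 1 → Task 3 → Task 5 → Task 8.

Variance along critical path = 5.444 + 0.444 + 1.778 + 0.111 = 7.778
σ = √7.778 = 2.789 weeks

2.79 weeks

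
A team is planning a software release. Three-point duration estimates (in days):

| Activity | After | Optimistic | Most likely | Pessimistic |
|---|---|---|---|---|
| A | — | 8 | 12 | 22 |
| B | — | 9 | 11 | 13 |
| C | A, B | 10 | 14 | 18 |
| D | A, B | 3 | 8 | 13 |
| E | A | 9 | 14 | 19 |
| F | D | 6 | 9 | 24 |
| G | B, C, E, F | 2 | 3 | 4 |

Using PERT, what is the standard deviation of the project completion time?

4.16 days

te_A = (8 + 4·12 + 22)/6 = 78/6 = 13; σ²_A = ((22−8)/6)² = 5.444
te_B = (9 + 4·11 + 13)/6 = 66/6 = 11; σ²_B = ((13−9)/6)² = 0.444
te_C = (10 + 4·14 + 18)/6 = 84/6 = 14; σ²_C = ((18−10)/6)² = 1.778
te_D = (3 + 4·8 + 13)/6 = 48/6 = 8; σ²_D = ((13−3)/6)² = 2.778
te_E = (9 + 4·14 + 19)/6 = 84/6 = 14; σ²_E = ((19−9)/6)² = 2.778
te_F = (6 + 4·9 + 24)/6 = 66/6 = 11; σ²_F = ((24−6)/6)² = 9.000
te_G = (2 + 4·3 + 4)/6 = 18/6 = 3; σ²_G = ((4−2)/6)² = 0.111

Forward pass:
ES_A = 0; EF_A = 13
ES_B = 0; EF_B = 11
ES_C = max(EF_A=13, EF_B=11) = 13; EF_C = 13+14 = 27
ES_D = max(EF_A=13, EF_B=11) = 13; EF_D = 13+8 = 21
ES_E = 13; EF_E = 13+14 = 27
ES_F = 21; EF_F = 21+11 = 32
ES_G = max(EF_B=11, EF_C=27, EF_E=27, EF_F=32) = 32; EF_G = 32+3 = 35
Expected project duration μ = 35 days. Critical path: A → D → F → G.

Variance along critical path = 5.444 + 2.778 + 9.000 + 0.111 = 17.333
σ = √17.333 = 4.163 days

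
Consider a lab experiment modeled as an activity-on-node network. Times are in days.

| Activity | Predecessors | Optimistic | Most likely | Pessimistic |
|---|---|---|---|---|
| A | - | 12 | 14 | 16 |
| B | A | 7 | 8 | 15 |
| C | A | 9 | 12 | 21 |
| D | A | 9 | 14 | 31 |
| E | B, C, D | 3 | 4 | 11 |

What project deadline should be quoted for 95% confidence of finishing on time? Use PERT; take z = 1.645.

te_A = (12 + 4·14 + 16)/6 = 84/6 = 14; σ²_A = ((16−12)/6)² = 0.444
te_B = (7 + 4·8 + 15)/6 = 54/6 = 9; σ²_B = ((15−7)/6)² = 1.778
te_C = (9 + 4·12 + 21)/6 = 78/6 = 13; σ²_C = ((21−9)/6)² = 4.000
te_D = (9 + 4·14 + 31)/6 = 96/6 = 16; σ²_D = ((31−9)/6)² = 13.444
te_E = (3 + 4·4 + 11)/6 = 30/6 = 5; σ²_E = ((11−3)/6)² = 1.778

Forward pass:
ES_A = 0; EF_A = 14
ES_B = 14; EF_B = 14+9 = 23
ES_C = 14; EF_C = 14+13 = 27
ES_D = 14; EF_D = 14+16 = 30
ES_E = max(EF_B=23, EF_C=27, EF_D=30) = 30; EF_E = 30+5 = 35
Expected project duration μ = 35 days. Critical path: A → D → E.

Variance along critical path = 0.444 + 13.444 + 1.778 = 15.667; σ = 3.958 days.
D = μ + z·σ = 35 + 1.645·3.958 = 41.5 days

41.5 days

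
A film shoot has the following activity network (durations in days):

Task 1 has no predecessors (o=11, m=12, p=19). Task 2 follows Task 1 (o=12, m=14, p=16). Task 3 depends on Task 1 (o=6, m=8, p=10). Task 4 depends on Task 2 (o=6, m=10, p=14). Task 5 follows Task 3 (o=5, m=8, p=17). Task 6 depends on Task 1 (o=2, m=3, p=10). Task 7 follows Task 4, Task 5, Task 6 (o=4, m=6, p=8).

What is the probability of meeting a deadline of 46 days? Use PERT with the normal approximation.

0.923

te_Task 1 = (11 + 4·12 + 19)/6 = 78/6 = 13; σ²_Task 1 = ((19−11)/6)² = 1.778
te_Task 2 = (12 + 4·14 + 16)/6 = 84/6 = 14; σ²_Task 2 = ((16−12)/6)² = 0.444
te_Task 3 = (6 + 4·8 + 10)/6 = 48/6 = 8; σ²_Task 3 = ((10−6)/6)² = 0.444
te_Task 4 = (6 + 4·10 + 14)/6 = 60/6 = 10; σ²_Task 4 = ((14−6)/6)² = 1.778
te_Task 5 = (5 + 4·8 + 17)/6 = 54/6 = 9; σ²_Task 5 = ((17−5)/6)² = 4.000
te_Task 6 = (2 + 4·3 + 10)/6 = 24/6 = 4; σ²_Task 6 = ((10−2)/6)² = 1.778
te_Task 7 = (4 + 4·6 + 8)/6 = 36/6 = 6; σ²_Task 7 = ((8−4)/6)² = 0.444

Forward pass:
ES_Task 1 = 0; EF_Task 1 = 13
ES_Task 2 = 13; EF_Task 2 = 13+14 = 27
ES_Task 3 = 13; EF_Task 3 = 13+8 = 21
ES_Task 4 = 27; EF_Task 4 = 27+10 = 37
ES_Task 5 = 21; EF_Task 5 = 21+9 = 30
ES_Task 6 = 13; EF_Task 6 = 13+4 = 17
ES_Task 7 = max(EF_Task 4=37, EF_Task 5=30, EF_Task 6=17) = 37; EF_Task 7 = 37+6 = 43
Expected project duration μ = 43 days. Critical path: Task 1 → Task 2 → Task 4 → Task 7.

Variance along critical path = 1.778 + 0.444 + 1.778 + 0.444 = 4.444; σ = √4.444 = 2.108 days.
Z = (46 − 43) / 2.108 = 1.423
P(T ≤ 46) = Φ(1.423) ≈ 0.923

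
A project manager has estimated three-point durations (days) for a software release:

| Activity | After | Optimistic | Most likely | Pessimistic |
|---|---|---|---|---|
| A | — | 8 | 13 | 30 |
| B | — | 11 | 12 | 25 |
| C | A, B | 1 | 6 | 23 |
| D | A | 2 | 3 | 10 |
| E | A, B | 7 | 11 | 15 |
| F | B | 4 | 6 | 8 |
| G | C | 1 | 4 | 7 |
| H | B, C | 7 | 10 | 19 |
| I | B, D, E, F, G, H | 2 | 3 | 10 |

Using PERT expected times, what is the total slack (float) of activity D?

te_A = (8 + 4·13 + 30)/6 = 90/6 = 15
te_B = (11 + 4·12 + 25)/6 = 84/6 = 14
te_C = (1 + 4·6 + 23)/6 = 48/6 = 8
te_D = (2 + 4·3 + 10)/6 = 24/6 = 4
te_E = (7 + 4·11 + 15)/6 = 66/6 = 11
te_F = (4 + 4·6 + 8)/6 = 36/6 = 6
te_G = (1 + 4·4 + 7)/6 = 24/6 = 4
te_H = (7 + 4·10 + 19)/6 = 66/6 = 11
te_I = (2 + 4·3 + 10)/6 = 24/6 = 4

Forward pass:
ES_A = 0; EF_A = 15
ES_B = 0; EF_B = 14
ES_C = max(EF_A=15, EF_B=14) = 15; EF_C = 15+8 = 23
ES_D = 15; EF_D = 15+4 = 19
ES_E = max(EF_A=15, EF_B=14) = 15; EF_E = 15+11 = 26
ES_F = 14; EF_F = 14+6 = 20
ES_G = 23; EF_G = 23+4 = 27
ES_H = max(EF_B=14, EF_C=23) = 23; EF_H = 23+11 = 34
ES_I = max(EF_B=14, EF_D=19, EF_E=26, EF_F=20, EF_G=27, EF_H=34) = 34; EF_I = 34+4 = 38
Expected project duration μ = 38 days. Critical path: A → C → H → I.

Backward pass:
LF_I = 38; LS_I = 38−4 = 34
LF_H = LS_I = 34; LS_H = 34−11 = 23
LF_G = LS_I = 34; LS_G = 34−4 = 30
LF_F = LS_I = 34; LS_F = 34−6 = 28
LF_E = LS_I = 34; LS_E = 34−11 = 23
LF_D = LS_I = 34; LS_D = 34−4 = 30
LF_C = min(LS_G=30, LS_H=23) = 23; LS_C = 23−8 = 15
LF_B = min(LS_C=15, LS_E=23, LS_F=28, LS_H=23, LS_I=34) = 15; LS_B = 15−14 = 1
LF_A = min(LS_C=15, LS_D=30, LS_E=23) = 15; LS_A = 15−15 = 0
Slack_D = LS_D − ES_D = 30 − 15 = 15

15 days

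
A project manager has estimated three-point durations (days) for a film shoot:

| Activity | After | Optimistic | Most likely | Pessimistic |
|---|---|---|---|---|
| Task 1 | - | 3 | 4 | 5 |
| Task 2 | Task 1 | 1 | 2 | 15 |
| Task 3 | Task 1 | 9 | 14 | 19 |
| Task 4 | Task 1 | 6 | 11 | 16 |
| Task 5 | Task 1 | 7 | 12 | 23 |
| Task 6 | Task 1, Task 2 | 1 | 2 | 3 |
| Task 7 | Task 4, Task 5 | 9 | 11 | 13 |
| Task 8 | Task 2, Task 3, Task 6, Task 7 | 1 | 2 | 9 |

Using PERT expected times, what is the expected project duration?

te_Task 1 = (3 + 4·4 + 5)/6 = 24/6 = 4
te_Task 2 = (1 + 4·2 + 15)/6 = 24/6 = 4
te_Task 3 = (9 + 4·14 + 19)/6 = 84/6 = 14
te_Task 4 = (6 + 4·11 + 16)/6 = 66/6 = 11
te_Task 5 = (7 + 4·12 + 23)/6 = 78/6 = 13
te_Task 6 = (1 + 4·2 + 3)/6 = 12/6 = 2
te_Task 7 = (9 + 4·11 + 13)/6 = 66/6 = 11
te_Task 8 = (1 + 4·2 + 9)/6 = 18/6 = 3

Forward pass:
ES_Task 1 = 0; EF_Task 1 = 4
ES_Task 2 = 4; EF_Task 2 = 4+4 = 8
ES_Task 3 = 4; EF_Task 3 = 4+14 = 18
ES_Task 4 = 4; EF_Task 4 = 4+11 = 15
ES_Task 5 = 4; EF_Task 5 = 4+13 = 17
ES_Task 6 = max(EF_Task 1=4, EF_Task 2=8) = 8; EF_Task 6 = 8+2 = 10
ES_Task 7 = max(EF_Task 4=15, EF_Task 5=17) = 17; EF_Task 7 = 17+11 = 28
ES_Task 8 = max(EF_Task 2=8, EF_Task 3=18, EF_Task 6=10, EF_Task 7=28) = 28; EF_Task 8 = 28+3 = 31
Expected project duration μ = 31 days. Critical path: Task 1 → Task 5 → Task 7 → Task 8.

31 days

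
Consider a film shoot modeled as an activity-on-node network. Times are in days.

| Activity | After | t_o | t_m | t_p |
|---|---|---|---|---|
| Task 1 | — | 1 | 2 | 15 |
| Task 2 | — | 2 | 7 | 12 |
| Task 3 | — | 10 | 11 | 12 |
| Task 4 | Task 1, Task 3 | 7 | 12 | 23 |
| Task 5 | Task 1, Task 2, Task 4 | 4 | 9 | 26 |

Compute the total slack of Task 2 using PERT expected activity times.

te_Task 1 = (1 + 4·2 + 15)/6 = 24/6 = 4
te_Task 2 = (2 + 4·7 + 12)/6 = 42/6 = 7
te_Task 3 = (10 + 4·11 + 12)/6 = 66/6 = 11
te_Task 4 = (7 + 4·12 + 23)/6 = 78/6 = 13
te_Task 5 = (4 + 4·9 + 26)/6 = 66/6 = 11

Forward pass:
ES_Task 1 = 0; EF_Task 1 = 4
ES_Task 2 = 0; EF_Task 2 = 7
ES_Task 3 = 0; EF_Task 3 = 11
ES_Task 4 = max(EF_Task 1=4, EF_Task 3=11) = 11; EF_Task 4 = 11+13 = 24
ES_Task 5 = max(EF_Task 1=4, EF_Task 2=7, EF_Task 4=24) = 24; EF_Task 5 = 24+11 = 35
Expected project duration μ = 35 days. Critical path: Task 3 → Task 4 → Task 5.

Backward pass:
LF_Task 5 = 35; LS_Task 5 = 35−11 = 24
LF_Task 4 = LS_Task 5 = 24; LS_Task 4 = 24−13 = 11
LF_Task 3 = LS_Task 4 = 11; LS_Task 3 = 11−11 = 0
LF_Task 2 = LS_Task 5 = 24; LS_Task 2 = 24−7 = 17
LF_Task 1 = min(LS_Task 4=11, LS_Task 5=24) = 11; LS_Task 1 = 11−4 = 7
Slack_Task 2 = LS_Task 2 − ES_Task 2 = 17 − 0 = 17

17 days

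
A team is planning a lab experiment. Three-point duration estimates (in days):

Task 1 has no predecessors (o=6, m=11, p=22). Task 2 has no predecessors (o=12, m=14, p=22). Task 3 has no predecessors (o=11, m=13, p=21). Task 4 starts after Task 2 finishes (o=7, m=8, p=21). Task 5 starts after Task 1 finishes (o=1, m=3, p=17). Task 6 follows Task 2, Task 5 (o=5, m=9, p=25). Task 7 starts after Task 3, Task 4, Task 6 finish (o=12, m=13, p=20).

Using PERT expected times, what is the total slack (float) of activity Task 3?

14 days

te_Task 1 = (6 + 4·11 + 22)/6 = 72/6 = 12
te_Task 2 = (12 + 4·14 + 22)/6 = 90/6 = 15
te_Task 3 = (11 + 4·13 + 21)/6 = 84/6 = 14
te_Task 4 = (7 + 4·8 + 21)/6 = 60/6 = 10
te_Task 5 = (1 + 4·3 + 17)/6 = 30/6 = 5
te_Task 6 = (5 + 4·9 + 25)/6 = 66/6 = 11
te_Task 7 = (12 + 4·13 + 20)/6 = 84/6 = 14

Forward pass:
ES_Task 1 = 0; EF_Task 1 = 12
ES_Task 2 = 0; EF_Task 2 = 15
ES_Task 3 = 0; EF_Task 3 = 14
ES_Task 4 = 15; EF_Task 4 = 15+10 = 25
ES_Task 5 = 12; EF_Task 5 = 12+5 = 17
ES_Task 6 = max(EF_Task 2=15, EF_Task 5=17) = 17; EF_Task 6 = 17+11 = 28
ES_Task 7 = max(EF_Task 3=14, EF_Task 4=25, EF_Task 6=28) = 28; EF_Task 7 = 28+14 = 42
Expected project duration μ = 42 days. Critical path: Task 1 → Task 5 → Task 6 → Task 7.

Backward pass:
LF_Task 7 = 42; LS_Task 7 = 42−14 = 28
LF_Task 6 = LS_Task 7 = 28; LS_Task 6 = 28−11 = 17
LF_Task 5 = LS_Task 6 = 17; LS_Task 5 = 17−5 = 12
LF_Task 4 = LS_Task 7 = 28; LS_Task 4 = 28−10 = 18
LF_Task 3 = LS_Task 7 = 28; LS_Task 3 = 28−14 = 14
LF_Task 2 = min(LS_Task 4=18, LS_Task 6=17) = 17; LS_Task 2 = 17−15 = 2
LF_Task 1 = LS_Task 5 = 12; LS_Task 1 = 12−12 = 0
Slack_Task 3 = LS_Task 3 − ES_Task 3 = 14 − 0 = 14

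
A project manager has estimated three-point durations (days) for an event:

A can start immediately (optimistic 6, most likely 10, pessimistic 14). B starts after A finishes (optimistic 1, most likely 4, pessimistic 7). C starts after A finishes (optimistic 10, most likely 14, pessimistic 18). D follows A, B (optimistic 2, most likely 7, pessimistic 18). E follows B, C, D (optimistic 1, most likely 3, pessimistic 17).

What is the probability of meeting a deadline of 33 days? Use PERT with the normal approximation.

te_A = (6 + 4·10 + 14)/6 = 60/6 = 10; σ²_A = ((14−6)/6)² = 1.778
te_B = (1 + 4·4 + 7)/6 = 24/6 = 4; σ²_B = ((7−1)/6)² = 1.000
te_C = (10 + 4·14 + 18)/6 = 84/6 = 14; σ²_C = ((18−10)/6)² = 1.778
te_D = (2 + 4·7 + 18)/6 = 48/6 = 8; σ²_D = ((18−2)/6)² = 7.111
te_E = (1 + 4·3 + 17)/6 = 30/6 = 5; σ²_E = ((17−1)/6)² = 7.111

Forward pass:
ES_A = 0; EF_A = 10
ES_B = 10; EF_B = 10+4 = 14
ES_C = 10; EF_C = 10+14 = 24
ES_D = max(EF_A=10, EF_B=14) = 14; EF_D = 14+8 = 22
ES_E = max(EF_B=14, EF_C=24, EF_D=22) = 24; EF_E = 24+5 = 29
Expected project duration μ = 29 days. Critical path: A → C → E.

Variance along critical path = 1.778 + 1.778 + 7.111 = 10.667; σ = √10.667 = 3.266 days.
Z = (33 − 29) / 3.266 = 1.225
P(T ≤ 33) = Φ(1.225) ≈ 0.890

0.890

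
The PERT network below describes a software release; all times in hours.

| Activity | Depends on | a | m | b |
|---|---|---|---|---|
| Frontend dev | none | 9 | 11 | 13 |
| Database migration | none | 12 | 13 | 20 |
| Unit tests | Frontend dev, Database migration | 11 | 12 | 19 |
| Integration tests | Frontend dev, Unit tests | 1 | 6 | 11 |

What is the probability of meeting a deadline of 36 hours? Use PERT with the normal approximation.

0.883

te_Frontend dev = (9 + 4·11 + 13)/6 = 66/6 = 11; σ²_Frontend dev = ((13−9)/6)² = 0.444
te_Database migration = (12 + 4·13 + 20)/6 = 84/6 = 14; σ²_Database migration = ((20−12)/6)² = 1.778
te_Unit tests = (11 + 4·12 + 19)/6 = 78/6 = 13; σ²_Unit tests = ((19−11)/6)² = 1.778
te_Integration tests = (1 + 4·6 + 11)/6 = 36/6 = 6; σ²_Integration tests = ((11−1)/6)² = 2.778

Forward pass:
ES_Frontend dev = 0; EF_Frontend dev = 11
ES_Database migration = 0; EF_Database migration = 14
ES_Unit tests = max(EF_Frontend dev=11, EF_Database migration=14) = 14; EF_Unit tests = 14+13 = 27
ES_Integration tests = max(EF_Frontend dev=11, EF_Unit tests=27) = 27; EF_Integration tests = 27+6 = 33
Expected project duration μ = 33 hours. Critical path: Database migration → Unit tests → Integration tests.

Variance along critical path = 1.778 + 1.778 + 2.778 = 6.333; σ = √6.333 = 2.517 hours.
Z = (36 − 33) / 2.517 = 1.192
P(T ≤ 36) = Φ(1.192) ≈ 0.883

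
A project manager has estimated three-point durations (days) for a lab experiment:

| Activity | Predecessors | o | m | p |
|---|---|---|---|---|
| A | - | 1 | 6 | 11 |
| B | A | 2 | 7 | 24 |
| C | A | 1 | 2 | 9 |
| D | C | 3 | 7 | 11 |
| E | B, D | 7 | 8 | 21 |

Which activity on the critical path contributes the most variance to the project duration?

te_A = (1 + 4·6 + 11)/6 = 36/6 = 6; σ²_A = ((11−1)/6)² = 2.778
te_B = (2 + 4·7 + 24)/6 = 54/6 = 9; σ²_B = ((24−2)/6)² = 13.444
te_C = (1 + 4·2 + 9)/6 = 18/6 = 3; σ²_C = ((9−1)/6)² = 1.778
te_D = (3 + 4·7 + 11)/6 = 42/6 = 7; σ²_D = ((11−3)/6)² = 1.778
te_E = (7 + 4·8 + 21)/6 = 60/6 = 10; σ²_E = ((21−7)/6)² = 5.444

Forward pass:
ES_A = 0; EF_A = 6
ES_B = 6; EF_B = 6+9 = 15
ES_C = 6; EF_C = 6+3 = 9
ES_D = 9; EF_D = 9+7 = 16
ES_E = max(EF_B=15, EF_D=16) = 16; EF_E = 16+10 = 26
Expected project duration μ = 26 days. Critical path: A → C → D → E.

Variances on critical path: σ²_A=2.778, σ²_C=1.778, σ²_D=1.778, σ²_E=5.444.
Largest is σ²_E = 5.444.

E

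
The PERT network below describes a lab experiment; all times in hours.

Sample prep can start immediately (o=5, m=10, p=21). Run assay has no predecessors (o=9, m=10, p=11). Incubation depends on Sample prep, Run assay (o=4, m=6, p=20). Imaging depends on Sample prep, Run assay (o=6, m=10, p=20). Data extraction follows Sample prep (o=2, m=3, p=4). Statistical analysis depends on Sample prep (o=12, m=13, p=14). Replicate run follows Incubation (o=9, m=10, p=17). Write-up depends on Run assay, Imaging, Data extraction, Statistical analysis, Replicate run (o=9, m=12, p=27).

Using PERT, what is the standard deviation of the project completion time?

te_Sample prep = (5 + 4·10 + 21)/6 = 66/6 = 11; σ²_Sample prep = ((21−5)/6)² = 7.111
te_Run assay = (9 + 4·10 + 11)/6 = 60/6 = 10; σ²_Run assay = ((11−9)/6)² = 0.111
te_Incubation = (4 + 4·6 + 20)/6 = 48/6 = 8; σ²_Incubation = ((20−4)/6)² = 7.111
te_Imaging = (6 + 4·10 + 20)/6 = 66/6 = 11; σ²_Imaging = ((20−6)/6)² = 5.444
te_Data extraction = (2 + 4·3 + 4)/6 = 18/6 = 3; σ²_Data extraction = ((4−2)/6)² = 0.111
te_Statistical analysis = (12 + 4·13 + 14)/6 = 78/6 = 13; σ²_Statistical analysis = ((14−12)/6)² = 0.111
te_Replicate run = (9 + 4·10 + 17)/6 = 66/6 = 11; σ²_Replicate run = ((17−9)/6)² = 1.778
te_Write-up = (9 + 4·12 + 27)/6 = 84/6 = 14; σ²_Write-up = ((27−9)/6)² = 9.000

Forward pass:
ES_Sample prep = 0; EF_Sample prep = 11
ES_Run assay = 0; EF_Run assay = 10
ES_Incubation = max(EF_Sample prep=11, EF_Run assay=10) = 11; EF_Incubation = 11+8 = 19
ES_Imaging = max(EF_Sample prep=11, EF_Run assay=10) = 11; EF_Imaging = 11+11 = 22
ES_Data extraction = 11; EF_Data extraction = 11+3 = 14
ES_Statistical analysis = 11; EF_Statistical analysis = 11+13 = 24
ES_Replicate run = 19; EF_Replicate run = 19+11 = 30
ES_Write-up = max(EF_Run assay=10, EF_Imaging=22, EF_Data extraction=14, EF_Statistical analysis=24, EF_Replicate run=30) = 30; EF_Write-up = 30+14 = 44
Expected project duration μ = 44 hours. Critical path: Sample prep → Incubation → Replicate run → Write-up.

Variance along critical path = 7.111 + 7.111 + 1.778 + 9.000 = 25.000
σ = √25.000 = 5.000 hours

5.00 hours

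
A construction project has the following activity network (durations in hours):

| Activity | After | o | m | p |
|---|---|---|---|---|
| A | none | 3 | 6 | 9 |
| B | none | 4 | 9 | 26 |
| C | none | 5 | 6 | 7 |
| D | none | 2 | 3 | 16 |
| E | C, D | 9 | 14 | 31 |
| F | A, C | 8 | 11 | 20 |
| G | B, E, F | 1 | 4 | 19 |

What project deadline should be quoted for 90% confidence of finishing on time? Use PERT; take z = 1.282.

34.1 hours

te_A = (3 + 4·6 + 9)/6 = 36/6 = 6; σ²_A = ((9−3)/6)² = 1.000
te_B = (4 + 4·9 + 26)/6 = 66/6 = 11; σ²_B = ((26−4)/6)² = 13.444
te_C = (5 + 4·6 + 7)/6 = 36/6 = 6; σ²_C = ((7−5)/6)² = 0.111
te_D = (2 + 4·3 + 16)/6 = 30/6 = 5; σ²_D = ((16−2)/6)² = 5.444
te_E = (9 + 4·14 + 31)/6 = 96/6 = 16; σ²_E = ((31−9)/6)² = 13.444
te_F = (8 + 4·11 + 20)/6 = 72/6 = 12; σ²_F = ((20−8)/6)² = 4.000
te_G = (1 + 4·4 + 19)/6 = 36/6 = 6; σ²_G = ((19−1)/6)² = 9.000

Forward pass:
ES_A = 0; EF_A = 6
ES_B = 0; EF_B = 11
ES_C = 0; EF_C = 6
ES_D = 0; EF_D = 5
ES_E = max(EF_C=6, EF_D=5) = 6; EF_E = 6+16 = 22
ES_F = max(EF_A=6, EF_C=6) = 6; EF_F = 6+12 = 18
ES_G = max(EF_B=11, EF_E=22, EF_F=18) = 22; EF_G = 22+6 = 28
Expected project duration μ = 28 hours. Critical path: C → E → G.

Variance along critical path = 0.111 + 13.444 + 9.000 = 22.556; σ = 4.749 hours.
D = μ + z·σ = 28 + 1.282·4.749 = 34.1 hours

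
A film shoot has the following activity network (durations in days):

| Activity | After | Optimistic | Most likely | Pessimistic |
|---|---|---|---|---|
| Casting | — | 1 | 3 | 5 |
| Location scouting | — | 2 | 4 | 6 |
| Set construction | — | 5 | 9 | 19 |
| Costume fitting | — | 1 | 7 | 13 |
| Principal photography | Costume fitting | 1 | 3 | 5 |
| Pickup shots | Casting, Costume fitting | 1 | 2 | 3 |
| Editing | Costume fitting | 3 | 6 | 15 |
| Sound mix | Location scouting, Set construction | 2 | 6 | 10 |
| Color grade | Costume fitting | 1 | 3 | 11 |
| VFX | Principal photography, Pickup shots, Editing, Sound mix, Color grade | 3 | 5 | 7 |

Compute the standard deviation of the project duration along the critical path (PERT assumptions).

te_Casting = (1 + 4·3 + 5)/6 = 18/6 = 3; σ²_Casting = ((5−1)/6)² = 0.444
te_Location scouting = (2 + 4·4 + 6)/6 = 24/6 = 4; σ²_Location scouting = ((6−2)/6)² = 0.444
te_Set construction = (5 + 4·9 + 19)/6 = 60/6 = 10; σ²_Set construction = ((19−5)/6)² = 5.444
te_Costume fitting = (1 + 4·7 + 13)/6 = 42/6 = 7; σ²_Costume fitting = ((13−1)/6)² = 4.000
te_Principal photography = (1 + 4·3 + 5)/6 = 18/6 = 3; σ²_Principal photography = ((5−1)/6)² = 0.444
te_Pickup shots = (1 + 4·2 + 3)/6 = 12/6 = 2; σ²_Pickup shots = ((3−1)/6)² = 0.111
te_Editing = (3 + 4·6 + 15)/6 = 42/6 = 7; σ²_Editing = ((15−3)/6)² = 4.000
te_Sound mix = (2 + 4·6 + 10)/6 = 36/6 = 6; σ²_Sound mix = ((10−2)/6)² = 1.778
te_Color grade = (1 + 4·3 + 11)/6 = 24/6 = 4; σ²_Color grade = ((11−1)/6)² = 2.778
te_VFX = (3 + 4·5 + 7)/6 = 30/6 = 5; σ²_VFX = ((7−3)/6)² = 0.444

Forward pass:
ES_Casting = 0; EF_Casting = 3
ES_Location scouting = 0; EF_Location scouting = 4
ES_Set construction = 0; EF_Set construction = 10
ES_Costume fitting = 0; EF_Costume fitting = 7
ES_Principal photography = 7; EF_Principal photography = 7+3 = 10
ES_Pickup shots = max(EF_Casting=3, EF_Costume fitting=7) = 7; EF_Pickup shots = 7+2 = 9
ES_Editing = 7; EF_Editing = 7+7 = 14
ES_Sound mix = max(EF_Location scouting=4, EF_Set construction=10) = 10; EF_Sound mix = 10+6 = 16
ES_Color grade = 7; EF_Color grade = 7+4 = 11
ES_VFX = max(EF_Principal photography=10, EF_Pickup shots=9, EF_Editing=14, EF_Sound mix=16, EF_Color grade=11) = 16; EF_VFX = 16+5 = 21
Expected project duration μ = 21 days. Critical path: Set construction → Sound mix → VFX.

Variance along critical path = 5.444 + 1.778 + 0.444 = 7.667
σ = √7.667 = 2.769 days

2.77 days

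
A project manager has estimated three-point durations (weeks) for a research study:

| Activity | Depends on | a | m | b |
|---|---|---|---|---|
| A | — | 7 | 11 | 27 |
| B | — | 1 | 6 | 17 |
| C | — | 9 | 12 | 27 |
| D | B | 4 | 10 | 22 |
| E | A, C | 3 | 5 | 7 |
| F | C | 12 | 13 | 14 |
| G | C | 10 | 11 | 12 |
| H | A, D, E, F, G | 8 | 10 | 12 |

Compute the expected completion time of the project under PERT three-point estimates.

te_A = (7 + 4·11 + 27)/6 = 78/6 = 13
te_B = (1 + 4·6 + 17)/6 = 42/6 = 7
te_C = (9 + 4·12 + 27)/6 = 84/6 = 14
te_D = (4 + 4·10 + 22)/6 = 66/6 = 11
te_E = (3 + 4·5 + 7)/6 = 30/6 = 5
te_F = (12 + 4·13 + 14)/6 = 78/6 = 13
te_G = (10 + 4·11 + 12)/6 = 66/6 = 11
te_H = (8 + 4·10 + 12)/6 = 60/6 = 10

Forward pass:
ES_A = 0; EF_A = 13
ES_B = 0; EF_B = 7
ES_C = 0; EF_C = 14
ES_D = 7; EF_D = 7+11 = 18
ES_E = max(EF_A=13, EF_C=14) = 14; EF_E = 14+5 = 19
ES_F = 14; EF_F = 14+13 = 27
ES_G = 14; EF_G = 14+11 = 25
ES_H = max(EF_A=13, EF_D=18, EF_E=19, EF_F=27, EF_G=25) = 27; EF_H = 27+10 = 37
Expected project duration μ = 37 weeks. Critical path: C → F → H.

37 weeks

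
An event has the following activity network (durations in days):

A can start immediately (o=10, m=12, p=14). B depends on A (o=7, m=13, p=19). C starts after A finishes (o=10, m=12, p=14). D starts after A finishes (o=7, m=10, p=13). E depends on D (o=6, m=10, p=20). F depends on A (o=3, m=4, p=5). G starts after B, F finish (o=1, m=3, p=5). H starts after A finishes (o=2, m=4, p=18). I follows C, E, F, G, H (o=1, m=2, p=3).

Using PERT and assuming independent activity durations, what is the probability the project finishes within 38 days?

te_A = (10 + 4·12 + 14)/6 = 72/6 = 12; σ²_A = ((14−10)/6)² = 0.444
te_B = (7 + 4·13 + 19)/6 = 78/6 = 13; σ²_B = ((19−7)/6)² = 4.000
te_C = (10 + 4·12 + 14)/6 = 72/6 = 12; σ²_C = ((14−10)/6)² = 0.444
te_D = (7 + 4·10 + 13)/6 = 60/6 = 10; σ²_D = ((13−7)/6)² = 1.000
te_E = (6 + 4·10 + 20)/6 = 66/6 = 11; σ²_E = ((20−6)/6)² = 5.444
te_F = (3 + 4·4 + 5)/6 = 24/6 = 4; σ²_F = ((5−3)/6)² = 0.111
te_G = (1 + 4·3 + 5)/6 = 18/6 = 3; σ²_G = ((5−1)/6)² = 0.444
te_H = (2 + 4·4 + 18)/6 = 36/6 = 6; σ²_H = ((18−2)/6)² = 7.111
te_I = (1 + 4·2 + 3)/6 = 12/6 = 2; σ²_I = ((3−1)/6)² = 0.111

Forward pass:
ES_A = 0; EF_A = 12
ES_B = 12; EF_B = 12+13 = 25
ES_C = 12; EF_C = 12+12 = 24
ES_D = 12; EF_D = 12+10 = 22
ES_E = 22; EF_E = 22+11 = 33
ES_F = 12; EF_F = 12+4 = 16
ES_G = max(EF_B=25, EF_F=16) = 25; EF_G = 25+3 = 28
ES_H = 12; EF_H = 12+6 = 18
ES_I = max(EF_C=24, EF_E=33, EF_F=16, EF_G=28, EF_H=18) = 33; EF_I = 33+2 = 35
Expected project duration μ = 35 days. Critical path: A → D → E → I.

Variance along critical path = 0.444 + 1.000 + 5.444 + 0.111 = 7.000; σ = √7.000 = 2.646 days.
Z = (38 − 35) / 2.646 = 1.134
P(T ≤ 38) = Φ(1.134) ≈ 0.872

0.872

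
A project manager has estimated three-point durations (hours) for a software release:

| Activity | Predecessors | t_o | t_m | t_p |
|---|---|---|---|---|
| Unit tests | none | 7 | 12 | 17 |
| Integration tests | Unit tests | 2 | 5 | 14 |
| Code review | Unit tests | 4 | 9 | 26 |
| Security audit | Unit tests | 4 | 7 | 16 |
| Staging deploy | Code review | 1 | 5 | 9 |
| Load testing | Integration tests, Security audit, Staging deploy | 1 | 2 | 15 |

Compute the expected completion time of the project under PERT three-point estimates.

te_Unit tests = (7 + 4·12 + 17)/6 = 72/6 = 12
te_Integration tests = (2 + 4·5 + 14)/6 = 36/6 = 6
te_Code review = (4 + 4·9 + 26)/6 = 66/6 = 11
te_Security audit = (4 + 4·7 + 16)/6 = 48/6 = 8
te_Staging deploy = (1 + 4·5 + 9)/6 = 30/6 = 5
te_Load testing = (1 + 4·2 + 15)/6 = 24/6 = 4

Forward pass:
ES_Unit tests = 0; EF_Unit tests = 12
ES_Integration tests = 12; EF_Integration tests = 12+6 = 18
ES_Code review = 12; EF_Code review = 12+11 = 23
ES_Security audit = 12; EF_Security audit = 12+8 = 20
ES_Staging deploy = 23; EF_Staging deploy = 23+5 = 28
ES_Load testing = max(EF_Integration tests=18, EF_Security audit=20, EF_Staging deploy=28) = 28; EF_Load testing = 28+4 = 32
Expected project duration μ = 32 hours. Critical path: Unit tests → Code review → Staging deploy → Load testing.

32 hours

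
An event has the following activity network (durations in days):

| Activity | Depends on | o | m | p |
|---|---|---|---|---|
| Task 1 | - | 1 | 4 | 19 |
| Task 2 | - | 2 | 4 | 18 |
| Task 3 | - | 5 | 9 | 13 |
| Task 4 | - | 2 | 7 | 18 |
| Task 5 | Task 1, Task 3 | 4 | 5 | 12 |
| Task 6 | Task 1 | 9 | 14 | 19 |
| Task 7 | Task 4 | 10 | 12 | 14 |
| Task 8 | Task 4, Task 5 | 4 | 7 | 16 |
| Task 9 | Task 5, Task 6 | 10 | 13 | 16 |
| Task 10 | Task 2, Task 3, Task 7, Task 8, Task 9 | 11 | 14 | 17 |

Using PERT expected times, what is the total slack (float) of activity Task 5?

te_Task 1 = (1 + 4·4 + 19)/6 = 36/6 = 6
te_Task 2 = (2 + 4·4 + 18)/6 = 36/6 = 6
te_Task 3 = (5 + 4·9 + 13)/6 = 54/6 = 9
te_Task 4 = (2 + 4·7 + 18)/6 = 48/6 = 8
te_Task 5 = (4 + 4·5 + 12)/6 = 36/6 = 6
te_Task 6 = (9 + 4·14 + 19)/6 = 84/6 = 14
te_Task 7 = (10 + 4·12 + 14)/6 = 72/6 = 12
te_Task 8 = (4 + 4·7 + 16)/6 = 48/6 = 8
te_Task 9 = (10 + 4·13 + 16)/6 = 78/6 = 13
te_Task 10 = (11 + 4·14 + 17)/6 = 84/6 = 14

Forward pass:
ES_Task 1 = 0; EF_Task 1 = 6
ES_Task 2 = 0; EF_Task 2 = 6
ES_Task 3 = 0; EF_Task 3 = 9
ES_Task 4 = 0; EF_Task 4 = 8
ES_Task 5 = max(EF_Task 1=6, EF_Task 3=9) = 9; EF_Task 5 = 9+6 = 15
ES_Task 6 = 6; EF_Task 6 = 6+14 = 20
ES_Task 7 = 8; EF_Task 7 = 8+12 = 20
ES_Task 8 = max(EF_Task 4=8, EF_Task 5=15) = 15; EF_Task 8 = 15+8 = 23
ES_Task 9 = max(EF_Task 5=15, EF_Task 6=20) = 20; EF_Task 9 = 20+13 = 33
ES_Task 10 = max(EF_Task 2=6, EF_Task 3=9, EF_Task 7=20, EF_Task 8=23, EF_Task 9=33) = 33; EF_Task 10 = 33+14 = 47
Expected project duration μ = 47 days. Critical path: Task 1 → Task 6 → Task 9 → Task 10.

Backward pass:
LF_Task 10 = 47; LS_Task 10 = 47−14 = 33
LF_Task 9 = LS_Task 10 = 33; LS_Task 9 = 33−13 = 20
LF_Task 8 = LS_Task 10 = 33; LS_Task 8 = 33−8 = 25
LF_Task 7 = LS_Task 10 = 33; LS_Task 7 = 33−12 = 21
LF_Task 6 = LS_Task 9 = 20; LS_Task 6 = 20−14 = 6
LF_Task 5 = min(LS_Task 8=25, LS_Task 9=20) = 20; LS_Task 5 = 20−6 = 14
LF_Task 4 = min(LS_Task 7=21, LS_Task 8=25) = 21; LS_Task 4 = 21−8 = 13
LF_Task 3 = min(LS_Task 5=14, LS_Task 10=33) = 14; LS_Task 3 = 14−9 = 5
LF_Task 2 = LS_Task 10 = 33; LS_Task 2 = 33−6 = 27
LF_Task 1 = min(LS_Task 5=14, LS_Task 6=6) = 6; LS_Task 1 = 6−6 = 0
Slack_Task 5 = LS_Task 5 − ES_Task 5 = 14 − 9 = 5

5 days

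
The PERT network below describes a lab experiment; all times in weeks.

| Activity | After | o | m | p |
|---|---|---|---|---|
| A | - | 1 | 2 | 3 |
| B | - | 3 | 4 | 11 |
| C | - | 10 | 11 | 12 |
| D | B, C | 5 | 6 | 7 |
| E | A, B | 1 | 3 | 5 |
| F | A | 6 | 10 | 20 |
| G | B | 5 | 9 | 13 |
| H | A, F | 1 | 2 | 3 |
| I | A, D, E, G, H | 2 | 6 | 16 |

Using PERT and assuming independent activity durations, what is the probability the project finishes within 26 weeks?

0.800

te_A = (1 + 4·2 + 3)/6 = 12/6 = 2; σ²_A = ((3−1)/6)² = 0.111
te_B = (3 + 4·4 + 11)/6 = 30/6 = 5; σ²_B = ((11−3)/6)² = 1.778
te_C = (10 + 4·11 + 12)/6 = 66/6 = 11; σ²_C = ((12−10)/6)² = 0.111
te_D = (5 + 4·6 + 7)/6 = 36/6 = 6; σ²_D = ((7−5)/6)² = 0.111
te_E = (1 + 4·3 + 5)/6 = 18/6 = 3; σ²_E = ((5−1)/6)² = 0.444
te_F = (6 + 4·10 + 20)/6 = 66/6 = 11; σ²_F = ((20−6)/6)² = 5.444
te_G = (5 + 4·9 + 13)/6 = 54/6 = 9; σ²_G = ((13−5)/6)² = 1.778
te_H = (1 + 4·2 + 3)/6 = 12/6 = 2; σ²_H = ((3−1)/6)² = 0.111
te_I = (2 + 4·6 + 16)/6 = 42/6 = 7; σ²_I = ((16−2)/6)² = 5.444

Forward pass:
ES_A = 0; EF_A = 2
ES_B = 0; EF_B = 5
ES_C = 0; EF_C = 11
ES_D = max(EF_B=5, EF_C=11) = 11; EF_D = 11+6 = 17
ES_E = max(EF_A=2, EF_B=5) = 5; EF_E = 5+3 = 8
ES_F = 2; EF_F = 2+11 = 13
ES_G = 5; EF_G = 5+9 = 14
ES_H = max(EF_A=2, EF_F=13) = 13; EF_H = 13+2 = 15
ES_I = max(EF_A=2, EF_D=17, EF_E=8, EF_G=14, EF_H=15) = 17; EF_I = 17+7 = 24
Expected project duration μ = 24 weeks. Critical path: C → D → I.

Variance along critical path = 0.111 + 0.111 + 5.444 = 5.667; σ = √5.667 = 2.380 weeks.
Z = (26 − 24) / 2.380 = 0.840
P(T ≤ 26) = Φ(0.840) ≈ 0.800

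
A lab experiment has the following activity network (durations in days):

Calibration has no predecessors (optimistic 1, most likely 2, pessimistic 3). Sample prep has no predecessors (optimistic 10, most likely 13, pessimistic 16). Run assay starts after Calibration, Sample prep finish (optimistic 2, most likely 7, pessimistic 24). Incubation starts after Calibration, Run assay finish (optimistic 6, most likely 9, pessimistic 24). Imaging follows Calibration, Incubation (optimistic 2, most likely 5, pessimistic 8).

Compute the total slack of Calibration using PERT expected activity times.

te_Calibration = (1 + 4·2 + 3)/6 = 12/6 = 2
te_Sample prep = (10 + 4·13 + 16)/6 = 78/6 = 13
te_Run assay = (2 + 4·7 + 24)/6 = 54/6 = 9
te_Incubation = (6 + 4·9 + 24)/6 = 66/6 = 11
te_Imaging = (2 + 4·5 + 8)/6 = 30/6 = 5

Forward pass:
ES_Calibration = 0; EF_Calibration = 2
ES_Sample prep = 0; EF_Sample prep = 13
ES_Run assay = max(EF_Calibration=2, EF_Sample prep=13) = 13; EF_Run assay = 13+9 = 22
ES_Incubation = max(EF_Calibration=2, EF_Run assay=22) = 22; EF_Incubation = 22+11 = 33
ES_Imaging = max(EF_Calibration=2, EF_Incubation=33) = 33; EF_Imaging = 33+5 = 38
Expected project duration μ = 38 days. Critical path: Sample prep → Run assay → Incubation → Imaging.

Backward pass:
LF_Imaging = 38; LS_Imaging = 38−5 = 33
LF_Incubation = LS_Imaging = 33; LS_Incubation = 33−11 = 22
LF_Run assay = LS_Incubation = 22; LS_Run assay = 22−9 = 13
LF_Sample prep = LS_Run assay = 13; LS_Sample prep = 13−13 = 0
LF_Calibration = min(LS_Run assay=13, LS_Incubation=22, LS_Imaging=33) = 13; LS_Calibration = 13−2 = 11
Slack_Calibration = LS_Calibration − ES_Calibration = 11 − 0 = 11

11 days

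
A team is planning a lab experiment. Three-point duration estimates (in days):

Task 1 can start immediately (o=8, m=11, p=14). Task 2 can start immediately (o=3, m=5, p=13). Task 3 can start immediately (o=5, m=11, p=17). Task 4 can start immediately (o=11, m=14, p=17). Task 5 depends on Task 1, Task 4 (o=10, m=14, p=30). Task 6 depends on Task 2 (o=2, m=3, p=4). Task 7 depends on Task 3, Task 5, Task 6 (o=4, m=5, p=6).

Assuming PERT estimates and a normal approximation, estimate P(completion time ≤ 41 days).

0.957

te_Task 1 = (8 + 4·11 + 14)/6 = 66/6 = 11; σ²_Task 1 = ((14−8)/6)² = 1.000
te_Task 2 = (3 + 4·5 + 13)/6 = 36/6 = 6; σ²_Task 2 = ((13−3)/6)² = 2.778
te_Task 3 = (5 + 4·11 + 17)/6 = 66/6 = 11; σ²_Task 3 = ((17−5)/6)² = 4.000
te_Task 4 = (11 + 4·14 + 17)/6 = 84/6 = 14; σ²_Task 4 = ((17−11)/6)² = 1.000
te_Task 5 = (10 + 4·14 + 30)/6 = 96/6 = 16; σ²_Task 5 = ((30−10)/6)² = 11.111
te_Task 6 = (2 + 4·3 + 4)/6 = 18/6 = 3; σ²_Task 6 = ((4−2)/6)² = 0.111
te_Task 7 = (4 + 4·5 + 6)/6 = 30/6 = 5; σ²_Task 7 = ((6−4)/6)² = 0.111

Forward pass:
ES_Task 1 = 0; EF_Task 1 = 11
ES_Task 2 = 0; EF_Task 2 = 6
ES_Task 3 = 0; EF_Task 3 = 11
ES_Task 4 = 0; EF_Task 4 = 14
ES_Task 5 = max(EF_Task 1=11, EF_Task 4=14) = 14; EF_Task 5 = 14+16 = 30
ES_Task 6 = 6; EF_Task 6 = 6+3 = 9
ES_Task 7 = max(EF_Task 3=11, EF_Task 5=30, EF_Task 6=9) = 30; EF_Task 7 = 30+5 = 35
Expected project duration μ = 35 days. Critical path: Task 4 → Task 5 → Task 7.

Variance along critical path = 1.000 + 11.111 + 0.111 = 12.222; σ = √12.222 = 3.496 days.
Z = (41 − 35) / 3.496 = 1.716
P(T ≤ 41) = Φ(1.716) ≈ 0.957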